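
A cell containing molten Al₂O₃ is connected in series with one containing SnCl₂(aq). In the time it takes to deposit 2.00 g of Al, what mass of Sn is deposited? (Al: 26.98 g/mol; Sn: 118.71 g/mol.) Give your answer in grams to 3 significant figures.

n(Al) = 2.00 / 26.98 = 0.07413 mol
Al³⁺ + 3e⁻ → Al, so n(e⁻) = 3 × 0.07413 = 0.2224 mol
In series, the same 0.2224 mol of electrons flows through the second cell.
Sn²⁺ + 2e⁻ → Sn, so n(Sn) = 0.2224 / 2 = 0.1112 mol
m(Sn) = 0.1112 × 118.71 = 13.2 g

13.2 g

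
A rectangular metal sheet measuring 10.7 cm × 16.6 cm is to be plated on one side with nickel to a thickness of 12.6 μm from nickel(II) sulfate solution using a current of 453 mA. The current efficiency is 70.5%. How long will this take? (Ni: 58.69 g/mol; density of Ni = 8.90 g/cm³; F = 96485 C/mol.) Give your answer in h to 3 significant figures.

5.70 h

Plated area = 10.7 × 16.6 = 177.6 cm²
Volume = 177.6 × 12.6×10⁻⁴ cm = 0.2238 cm³
m(Ni) = 0.2238 × 8.90 = 1.992 g
n(Ni) = 1.992 / 58.69 = 0.03394 mol; n(e⁻) = 2 × 0.03394 = 0.06788 mol
Q = 0.06788 × 96485 / 0.705 = 9290 C
t = 9290 / 0.453 = 20510 s = 5.70 h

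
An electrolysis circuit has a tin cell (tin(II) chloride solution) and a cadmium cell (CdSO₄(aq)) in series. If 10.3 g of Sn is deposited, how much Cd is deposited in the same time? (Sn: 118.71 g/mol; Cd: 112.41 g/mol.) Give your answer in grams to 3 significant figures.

n(Sn) = 10.3 / 118.71 = 0.08677 mol
Sn²⁺ + 2e⁻ → Sn, so n(e⁻) = 2 × 0.08677 = 0.1735 mol
The cells are in series, so the same charge (and hence the same n(e⁻) = 0.1735 mol) passes through both.
Cd²⁺ + 2e⁻ → Cd, so n(Cd) = 0.1735 / 2 = 0.08675 mol
m(Cd) = 0.08675 × 112.41 = 9.75 g

9.75 g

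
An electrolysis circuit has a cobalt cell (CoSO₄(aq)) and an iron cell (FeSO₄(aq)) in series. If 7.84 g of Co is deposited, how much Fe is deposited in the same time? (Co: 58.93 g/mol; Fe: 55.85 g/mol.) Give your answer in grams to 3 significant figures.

7.43 g

n(Co) = 7.84 / 58.93 = 0.1330 mol
Co²⁺ + 2e⁻ → Co, so n(e⁻) = 2 × 0.1330 = 0.2660 mol
Since the cells are in series, n(e⁻) in the Fe cell is also 0.2660 mol.
Fe²⁺ + 2e⁻ → Fe, so n(Fe) = 0.2660 / 2 = 0.1330 mol
m(Fe) = 0.1330 × 55.85 = 7.43 g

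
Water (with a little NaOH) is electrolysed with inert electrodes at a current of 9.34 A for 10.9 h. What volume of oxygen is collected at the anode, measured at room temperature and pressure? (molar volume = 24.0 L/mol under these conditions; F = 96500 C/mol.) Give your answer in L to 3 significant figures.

Q = It = 9.34 × 39240 = 3.665×10^5 C
Moles of electrons = 3.665×10^5 / 96500 = 3.798 mol
2H₂O → O₂ + 4H⁺ + 4e⁻, so n(O₂) = 3.798 / 4 = 0.9495 mol
V = 0.9495 × 24.0 = 22.79 L

22.8 L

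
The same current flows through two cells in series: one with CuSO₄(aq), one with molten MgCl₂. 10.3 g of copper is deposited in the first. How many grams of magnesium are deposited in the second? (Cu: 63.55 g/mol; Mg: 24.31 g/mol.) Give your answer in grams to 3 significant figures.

3.94 g

n(Cu) = 10.3 / 63.55 = 0.1621 mol
Cu²⁺ + 2e⁻ → Cu, so n(e⁻) = 2 × 0.1621 = 0.3242 mol
Since the cells are in series, n(e⁻) in the Mg cell is also 0.3242 mol.
Mg²⁺ + 2e⁻ → Mg, so n(Mg) = 0.3242 / 2 = 0.1621 mol
m(Mg) = 0.1621 × 24.31 = 3.94 g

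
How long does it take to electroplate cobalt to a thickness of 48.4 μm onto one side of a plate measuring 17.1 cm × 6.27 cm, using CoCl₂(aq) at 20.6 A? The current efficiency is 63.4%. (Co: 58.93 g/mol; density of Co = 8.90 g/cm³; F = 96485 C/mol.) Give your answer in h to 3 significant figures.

0.322 h

Plated area = 17.1 × 6.27 = 107.2 cm²
Volume = 107.2 × 48.4×10⁻⁴ cm = 0.5188 cm³
m(Co) = 0.5188 × 8.90 = 4.617 g
n(Co) = 4.617 / 58.93 = 0.07835 mol; n(e⁻) = 2 × 0.07835 = 0.1567 mol
Q = 0.1567 × 96485 / 0.634 = 23850 C
t = 23850 / 20.6 = 1158 s = 0.322 h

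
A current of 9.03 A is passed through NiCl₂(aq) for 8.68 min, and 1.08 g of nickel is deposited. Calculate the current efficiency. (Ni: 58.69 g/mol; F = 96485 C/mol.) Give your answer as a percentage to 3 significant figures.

75.5%

Q = 9.03 × 520.8 = 4703 C
n(e⁻) = 4703 / 96485 = 0.04874 mol
Ni²⁺ + 2e⁻ → Ni, so theoretical n(Ni) = 0.02437 mol → 1.430 g
Efficiency = 1.08 / 1.430 = 0.7552 = 75.5%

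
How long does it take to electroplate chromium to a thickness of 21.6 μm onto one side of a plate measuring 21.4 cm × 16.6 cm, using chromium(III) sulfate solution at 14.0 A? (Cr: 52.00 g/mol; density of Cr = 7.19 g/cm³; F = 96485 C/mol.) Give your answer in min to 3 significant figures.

Plated area = 21.4 × 16.6 = 355.2 cm²
Volume = 355.2 × 21.6×10⁻⁴ cm = 0.7672 cm³
m(Cr) = 0.7672 × 7.19 = 5.516 g
n(Cr) = 5.516 / 52.00 = 0.1061 mol; n(e⁻) = 3 × 0.1061 = 0.3183 mol
Q = 0.3183 × 96485 = 30710 C
t = 30710 / 14.0 = 2194 s = 36.6 min

36.6 min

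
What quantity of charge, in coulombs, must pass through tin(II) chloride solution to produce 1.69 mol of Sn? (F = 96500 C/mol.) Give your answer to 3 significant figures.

3.26×10^5 C

Sn²⁺ + 2e⁻ → Sn, so n(e⁻) = 2 × 1.69 = 3.380 mol
Q = 3.380 × 96500 = 3.262×10^5 C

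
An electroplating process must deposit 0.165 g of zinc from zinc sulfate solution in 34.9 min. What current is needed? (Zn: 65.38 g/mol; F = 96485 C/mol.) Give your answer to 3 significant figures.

n(Zn) = 0.165 / 65.38 = 0.002524 mol
Zn²⁺ + 2e⁻ → Zn, so n(e⁻) = 2 × 0.002524 = 0.005048 mol
Q = 0.005048 × 96485 = 487.1 C
I = Q / t = 487.1 / 2094 s = 0.233 A

0.233 A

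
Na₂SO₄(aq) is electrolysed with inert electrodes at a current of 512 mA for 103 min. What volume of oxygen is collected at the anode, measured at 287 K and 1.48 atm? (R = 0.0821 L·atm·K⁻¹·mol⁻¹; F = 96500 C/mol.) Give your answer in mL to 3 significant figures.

131 mL

Charge passed = 0.512 × 6180 = 3164 C
n(e⁻) = 3164 / 96500 = 0.03279 mol
2H₂O → O₂ + 4H⁺ + 4e⁻, so n(O₂) = 0.03279 / 4 = 0.008198 mol
V = nRT/P = 0.008198 × 0.0821 × 287 / 1.48 = 0.1305 L
= 131 mL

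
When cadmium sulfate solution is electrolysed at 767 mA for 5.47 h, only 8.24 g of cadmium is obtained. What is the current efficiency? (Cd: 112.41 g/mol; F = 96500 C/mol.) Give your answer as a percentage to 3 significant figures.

Q = 0.767 × 19692 = 15100 C
n(e⁻) = 15100 / 96500 = 0.1565 mol
Cd²⁺ + 2e⁻ → Cd, so theoretical n(Cd) = 0.07825 mol → 8.796 g
Efficiency = 8.24 / 8.796 = 0.9368 = 93.7%

93.7%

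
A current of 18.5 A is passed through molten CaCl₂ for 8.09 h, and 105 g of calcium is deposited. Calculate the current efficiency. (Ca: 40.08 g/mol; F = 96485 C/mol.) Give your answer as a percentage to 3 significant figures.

93.8%

Q = 18.5 × 29124 = 5.388×10^5 C
n(e⁻) = 5.388×10^5 / 96485 = 5.584 mol
Ca²⁺ + 2e⁻ → Ca, so theoretical n(Ca) = 2.792 mol → 111.9 g
Efficiency = 105 / 111.9 = 0.9383 = 93.8%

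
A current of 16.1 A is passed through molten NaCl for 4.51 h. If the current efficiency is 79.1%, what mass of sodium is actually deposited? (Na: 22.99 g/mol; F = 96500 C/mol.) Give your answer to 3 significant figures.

49.3 g

Q = 16.1 × 16236 = 2.614×10^5 C
n(e⁻) = 2.614×10^5 / 96500 = 2.709 mol
Na⁺ + e⁻ → Na, so theoretical m(Na) = 2.709 × 22.99 = 62.28 g
Actual mass = 79.1% × 62.28 = 49.3 g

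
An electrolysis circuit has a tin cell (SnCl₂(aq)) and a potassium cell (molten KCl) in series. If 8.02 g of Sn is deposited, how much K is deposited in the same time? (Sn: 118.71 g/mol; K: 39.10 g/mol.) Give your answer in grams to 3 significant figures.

n(Sn) = 8.02 / 118.71 = 0.06756 mol
Sn²⁺ + 2e⁻ → Sn, so n(e⁻) = 2 × 0.06756 = 0.1351 mol
Since the cells are in series, n(e⁻) in the K cell is also 0.1351 mol.
K⁺ + e⁻ → K, so n(K) = 0.1351 mol
m(K) = 0.1351 × 39.10 = 5.28 g

5.28 g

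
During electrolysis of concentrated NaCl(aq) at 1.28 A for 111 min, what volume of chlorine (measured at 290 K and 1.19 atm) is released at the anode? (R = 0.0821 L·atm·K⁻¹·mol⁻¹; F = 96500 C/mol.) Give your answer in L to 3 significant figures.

Q = 1.28 A × 6660 s = 8525 C
n(e⁻) = 8525 / 96500 = 0.08834 mol
2Cl⁻ → Cl₂ + 2e⁻, so n(Cl₂) = 0.08834 / 2 = 0.04417 mol
V = nRT/P = 0.04417 × 0.0821 × 290 / 1.19 = 0.8837 L

0.884 L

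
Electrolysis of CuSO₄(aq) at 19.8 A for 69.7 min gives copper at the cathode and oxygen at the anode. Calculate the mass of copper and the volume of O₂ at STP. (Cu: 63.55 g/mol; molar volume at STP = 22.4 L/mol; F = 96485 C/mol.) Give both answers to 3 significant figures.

27.3 g Cu; 4.81 L O₂

Q = 19.8 × 4182 = 82800 C; n(e⁻) = 82800 / 96485 = 0.8582 mol
Cathode: Cu²⁺ + 2e⁻ → Cu → n(Cu) = 0.8582/2 = 0.4291 mol → 27.3 g
Anode: 2H₂O → O₂ + 4H⁺ + 4e⁻ → n(O₂) = 0.8582/4 = 0.2146 mol → 4.81 L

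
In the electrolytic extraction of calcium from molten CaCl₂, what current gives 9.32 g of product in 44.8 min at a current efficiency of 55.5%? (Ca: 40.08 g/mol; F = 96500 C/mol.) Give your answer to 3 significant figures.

30.1 A

n(Ca) = 9.32 / 40.08 = 0.2325 mol
Ca²⁺ + 2e⁻ → Ca, so n(e⁻) = 2 × 0.2325 = 0.4650 mol
Q = 0.4650 × 96500 / 0.555 = 80850 C
I = Q / t = 80850 / 2688 s = 30.1 A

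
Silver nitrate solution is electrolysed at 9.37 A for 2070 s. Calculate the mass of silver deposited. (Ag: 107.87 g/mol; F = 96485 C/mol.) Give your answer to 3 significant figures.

Q = It = 9.37 × 2070 = 19400 C
n(e⁻) = Q/F = 19400/96485 = 0.2011 mol
Ag⁺ + e⁻ → Ag, so n(Ag) = 0.2011 mol
m = 0.2011 × 107.87 = 21.7 g

21.7 g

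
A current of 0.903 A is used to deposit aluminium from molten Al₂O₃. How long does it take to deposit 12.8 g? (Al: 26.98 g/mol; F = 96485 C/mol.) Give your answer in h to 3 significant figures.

n(Al) = 12.8 / 26.98 = 0.4744 mol
Al³⁺ + 3e⁻ → Al, so n(e⁻) = 3 × 0.4744 = 1.423 mol
Q = 1.423 × 96485 = 1.373×10^5 C
t = Q / I = 1.373×10^5 / 0.903 = 1.520×10^5 s = 42.2 h

42.2 h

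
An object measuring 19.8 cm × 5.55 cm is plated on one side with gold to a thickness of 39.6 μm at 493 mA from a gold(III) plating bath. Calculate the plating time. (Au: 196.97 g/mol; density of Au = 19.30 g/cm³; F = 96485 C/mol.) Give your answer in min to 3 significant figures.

417 min

Plated area = 19.8 × 5.55 = 109.9 cm²
Volume = 109.9 × 39.6×10⁻⁴ cm = 0.4352 cm³
m(Au) = 0.4352 × 19.30 = 8.399 g
n(Au) = 8.399 / 196.97 = 0.04264 mol; n(e⁻) = 3 × 0.04264 = 0.1279 mol
Q = 0.1279 × 96485 = 12340 C
t = 12340 / 0.493 = 25030 s = 417 min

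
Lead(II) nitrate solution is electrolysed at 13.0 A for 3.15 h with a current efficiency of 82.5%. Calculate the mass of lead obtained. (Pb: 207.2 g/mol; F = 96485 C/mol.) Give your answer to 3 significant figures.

131 g

Q = 13.0 × 11340 = 1.474×10^5 C
n(e⁻) = 1.474×10^5 / 96485 = 1.528 mol
Pb²⁺ + 2e⁻ → Pb, so theoretical m(Pb) = 0.7640 × 207.2 = 158.3 g
Actual mass = 82.5% × 158.3 = 131 g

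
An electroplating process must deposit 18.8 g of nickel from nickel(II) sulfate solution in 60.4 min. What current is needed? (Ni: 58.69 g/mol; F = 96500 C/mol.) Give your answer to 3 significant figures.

17.1 A

n(Ni) = 18.8 / 58.69 = 0.3203 mol
Ni²⁺ + 2e⁻ → Ni, so n(e⁻) = 2 × 0.3203 = 0.6406 mol
Q = 0.6406 × 96500 = 61820 C
I = Q / t = 61820 / 3624 s = 17.1 A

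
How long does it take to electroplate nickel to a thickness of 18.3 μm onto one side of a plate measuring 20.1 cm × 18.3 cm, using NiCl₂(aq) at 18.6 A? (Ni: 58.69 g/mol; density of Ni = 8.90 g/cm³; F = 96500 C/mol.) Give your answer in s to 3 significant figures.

1060 s

Plated area = 20.1 × 18.3 = 367.8 cm²
Volume = 367.8 × 18.3×10⁻⁴ cm = 0.6731 cm³
m(Ni) = 0.6731 × 8.90 = 5.991 g
n(Ni) = 5.991 / 58.69 = 0.1021 mol; n(e⁻) = 2 × 0.1021 = 0.2042 mol
Q = 0.2042 × 96500 = 19710 C
t = 19710 / 18.6 = 1060 s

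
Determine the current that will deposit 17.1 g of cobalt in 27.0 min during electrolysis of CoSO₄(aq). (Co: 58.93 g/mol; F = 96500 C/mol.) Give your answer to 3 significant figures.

n(Co) = 17.1 / 58.93 = 0.2902 mol
Co²⁺ + 2e⁻ → Co, so n(e⁻) = 2 × 0.2902 = 0.5804 mol
Q = 0.5804 × 96500 = 56010 C
I = Q / t = 56010 / 1620 s = 34.6 A

34.6 A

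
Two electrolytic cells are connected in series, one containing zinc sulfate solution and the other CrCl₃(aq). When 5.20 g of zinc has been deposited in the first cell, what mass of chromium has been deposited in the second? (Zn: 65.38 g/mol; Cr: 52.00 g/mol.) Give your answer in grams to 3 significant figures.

2.76 g

n(Zn) = 5.20 / 65.38 = 0.07954 mol
Zn²⁺ + 2e⁻ → Zn, so n(e⁻) = 2 × 0.07954 = 0.1591 mol
Same current for the same time ⇒ same n(e⁻) = 0.1591 mol in both cells.
Cr³⁺ + 3e⁻ → Cr, so n(Cr) = 0.1591 / 3 = 0.05303 mol
m(Cr) = 0.05303 × 52.00 = 2.76 g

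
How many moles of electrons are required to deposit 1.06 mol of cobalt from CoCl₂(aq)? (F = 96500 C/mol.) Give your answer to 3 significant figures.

Co²⁺ + 2e⁻ → Co, so n(e⁻) = 2 × 1.06 = 2.120 mol

2.12 mol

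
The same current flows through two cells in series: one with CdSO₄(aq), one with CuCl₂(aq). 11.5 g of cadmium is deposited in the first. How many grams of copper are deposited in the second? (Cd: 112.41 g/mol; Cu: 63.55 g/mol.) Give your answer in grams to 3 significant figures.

6.50 g

n(Cd) = 11.5 / 112.41 = 0.1023 mol
Cd²⁺ + 2e⁻ → Cd, so n(e⁻) = 2 × 0.1023 = 0.2046 mol
Same current for the same time ⇒ same n(e⁻) = 0.2046 mol in both cells.
Cu²⁺ + 2e⁻ → Cu, so n(Cu) = 0.2046 / 2 = 0.1023 mol
m(Cu) = 0.1023 × 63.55 = 6.50 g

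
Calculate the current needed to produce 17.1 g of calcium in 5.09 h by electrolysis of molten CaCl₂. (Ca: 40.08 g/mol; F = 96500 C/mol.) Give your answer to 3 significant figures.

n(Ca) = 17.1 / 40.08 = 0.4266 mol
Ca²⁺ + 2e⁻ → Ca, so n(e⁻) = 2 × 0.4266 = 0.8532 mol
Q = 0.8532 × 96500 = 82330 C
I = Q / t = 82330 / 18324 s = 4.49 A

4.49 A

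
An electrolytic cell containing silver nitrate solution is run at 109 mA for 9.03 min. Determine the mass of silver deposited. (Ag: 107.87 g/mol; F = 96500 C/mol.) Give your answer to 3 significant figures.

0.0660 g

Q = 0.109 A × 541.8 s = 59.06 C
n(e⁻) = Q/F = 59.06/96500 = 6.120×10^-4 mol
Ag⁺ + e⁻ → Ag, so n(Ag) = 6.120×10^-4 mol
m = 6.120×10^-4 × 107.87 = 0.0660 g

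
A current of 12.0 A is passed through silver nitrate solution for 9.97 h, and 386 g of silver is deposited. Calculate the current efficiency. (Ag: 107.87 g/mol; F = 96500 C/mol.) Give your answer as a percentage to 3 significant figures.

Q = 12.0 × 35892 = 4.307×10^5 C
n(e⁻) = 4.307×10^5 / 96500 = 4.463 mol
Ag⁺ + e⁻ → Ag, so theoretical n(Ag) = 4.463 mol → 481.4 g
Efficiency = 386 / 481.4 = 0.8018 = 80.2%

80.2%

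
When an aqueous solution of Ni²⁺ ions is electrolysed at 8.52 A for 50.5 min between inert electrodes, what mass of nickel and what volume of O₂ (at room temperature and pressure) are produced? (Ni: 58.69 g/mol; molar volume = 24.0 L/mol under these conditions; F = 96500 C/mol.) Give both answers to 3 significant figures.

7.85 g Ni; 1.61 L O₂

Q = 8.52 × 3030 = 25820 C; n(e⁻) = 25820 / 96500 = 0.2676 mol
Cathode: Ni²⁺ + 2e⁻ → Ni → n(Ni) = 0.2676/2 = 0.1338 mol → 7.85 g
Anode: 2H₂O → O₂ + 4H⁺ + 4e⁻ → n(O₂) = 0.2676/4 = 0.06690 mol → 1.61 L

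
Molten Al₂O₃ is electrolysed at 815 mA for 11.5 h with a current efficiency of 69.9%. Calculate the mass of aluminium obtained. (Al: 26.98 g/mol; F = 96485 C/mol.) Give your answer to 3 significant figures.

Q = 0.815 × 41400 = 33740 C
n(e⁻) = 33740 / 96485 = 0.3497 mol
Al³⁺ + 3e⁻ → Al, so theoretical m(Al) = 0.1166 × 26.98 = 3.146 g
Actual mass = 69.9% × 3.146 = 2.20 g

2.20 g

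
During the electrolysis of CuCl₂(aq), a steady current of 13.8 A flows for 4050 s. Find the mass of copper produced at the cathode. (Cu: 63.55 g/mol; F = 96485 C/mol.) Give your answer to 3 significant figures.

18.4 g

Charge passed = 13.8 × 4050 = 55890 C
n(e⁻) = 55890 / 96485 = 0.5793 mol
Cu²⁺ + 2e⁻ → Cu, so n(Cu) = 0.5793 / 2 = 0.2897 mol
m = 0.2897 × 63.55 = 18.4 g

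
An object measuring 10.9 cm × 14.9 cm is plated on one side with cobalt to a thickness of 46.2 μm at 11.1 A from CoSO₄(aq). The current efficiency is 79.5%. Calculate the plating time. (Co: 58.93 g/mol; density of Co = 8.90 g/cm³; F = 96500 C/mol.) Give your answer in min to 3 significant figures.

Plated area = 10.9 × 14.9 = 162.4 cm²
Volume = 162.4 × 46.2×10⁻⁴ cm = 0.7503 cm³
m(Co) = 0.7503 × 8.90 = 6.678 g
n(Co) = 6.678 / 58.93 = 0.1133 mol; n(e⁻) = 2 × 0.1133 = 0.2266 mol
Q = 0.2266 × 96500 / 0.795 = 27510 C
t = 27510 / 11.1 = 2478 s = 41.3 min

41.3 min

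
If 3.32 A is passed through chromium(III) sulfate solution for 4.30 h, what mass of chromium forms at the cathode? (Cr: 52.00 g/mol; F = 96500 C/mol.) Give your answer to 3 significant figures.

9.23 g

Q = It = 3.32 × 15480 = 51390 C
n(e⁻) = Q/F = 51390/96500 = 0.5325 mol
Cr³⁺ + 3e⁻ → Cr, so n(Cr) = 0.5325 / 3 = 0.1775 mol
m = 0.1775 × 52.00 = 9.23 g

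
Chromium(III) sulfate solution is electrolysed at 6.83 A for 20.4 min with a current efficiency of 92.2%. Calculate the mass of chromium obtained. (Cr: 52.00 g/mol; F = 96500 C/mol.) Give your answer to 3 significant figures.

1.38 g

Q = 6.83 × 1224 = 8360 C
n(e⁻) = 8360 / 96500 = 0.08663 mol
Cr³⁺ + 3e⁻ → Cr, so theoretical m(Cr) = 0.02888 × 52.00 = 1.502 g
Actual mass = 92.2% × 1.502 = 1.38 g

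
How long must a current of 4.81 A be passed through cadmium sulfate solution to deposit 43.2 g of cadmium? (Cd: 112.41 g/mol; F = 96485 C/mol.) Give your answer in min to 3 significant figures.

n(Cd) = 43.2 / 112.41 = 0.3843 mol
Cd²⁺ + 2e⁻ → Cd, so n(e⁻) = 2 × 0.3843 = 0.7686 mol
Q = 0.7686 × 96485 = 74160 C
t = Q / I = 74160 / 4.81 = 15420 s = 257 min

257 min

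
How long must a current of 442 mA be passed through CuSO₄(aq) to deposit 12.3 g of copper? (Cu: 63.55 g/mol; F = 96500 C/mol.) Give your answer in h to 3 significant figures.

23.5 h

n(Cu) = 12.3 / 63.55 = 0.1935 mol
Cu²⁺ + 2e⁻ → Cu, so n(e⁻) = 2 × 0.1935 = 0.3870 mol
Q = 0.3870 × 96500 = 37350 C
t = Q / I = 37350 / 0.442 = 84500 s = 23.5 h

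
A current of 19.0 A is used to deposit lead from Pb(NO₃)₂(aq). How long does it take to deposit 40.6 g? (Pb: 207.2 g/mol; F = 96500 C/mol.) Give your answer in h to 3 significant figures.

n(Pb) = 40.6 / 207.2 = 0.1959 mol
Pb²⁺ + 2e⁻ → Pb, so n(e⁻) = 2 × 0.1959 = 0.3918 mol
Q = 0.3918 × 96500 = 37810 C
t = Q / I = 37810 / 19.0 = 1990 s = 0.553 h

0.553 h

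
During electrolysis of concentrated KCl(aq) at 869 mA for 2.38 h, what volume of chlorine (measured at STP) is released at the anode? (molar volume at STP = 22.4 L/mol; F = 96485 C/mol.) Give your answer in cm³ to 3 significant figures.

Charge passed = 0.869 × 8568 = 7446 C
n(e⁻) = Q/F = 7446/96485 = 0.07717 mol
2Cl⁻ → Cl₂ + 2e⁻, so n(Cl₂) = 0.07717 / 2 = 0.03859 mol
V = 0.03859 × 22.4 = 0.8644 L
= 864 cm³

864 cm³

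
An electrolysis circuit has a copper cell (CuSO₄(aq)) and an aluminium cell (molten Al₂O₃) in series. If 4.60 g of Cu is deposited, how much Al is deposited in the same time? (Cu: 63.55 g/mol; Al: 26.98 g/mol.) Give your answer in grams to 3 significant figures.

n(Cu) = 4.60 / 63.55 = 0.07238 mol
Cu²⁺ + 2e⁻ → Cu, so n(e⁻) = 2 × 0.07238 = 0.1448 mol
Since the cells are in series, n(e⁻) in the Al cell is also 0.1448 mol.
Al³⁺ + 3e⁻ → Al, so n(Al) = 0.1448 / 3 = 0.04827 mol
m(Al) = 0.04827 × 26.98 = 1.30 g

1.30 g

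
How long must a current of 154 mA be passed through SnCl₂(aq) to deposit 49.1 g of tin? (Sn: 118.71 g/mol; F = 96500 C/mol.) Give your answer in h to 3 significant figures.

144 h

n(Sn) = 49.1 / 118.71 = 0.4136 mol
Sn²⁺ + 2e⁻ → Sn, so n(e⁻) = 2 × 0.4136 = 0.8272 mol
Q = 0.8272 × 96500 = 79820 C
t = Q / I = 79820 / 0.154 = 5.183×10^5 s = 144 h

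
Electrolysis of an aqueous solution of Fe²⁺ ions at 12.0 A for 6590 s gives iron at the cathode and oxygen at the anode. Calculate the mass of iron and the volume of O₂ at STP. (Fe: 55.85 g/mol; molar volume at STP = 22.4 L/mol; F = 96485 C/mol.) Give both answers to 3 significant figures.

22.9 g Fe; 4.59 L O₂

Q = 12.0 × 6590 = 79080 C; n(e⁻) = 79080 / 96485 = 0.8196 mol
Cathode: Fe²⁺ + 2e⁻ → Fe → n(Fe) = 0.8196/2 = 0.4098 mol → 22.9 g
Anode: 2H₂O → O₂ + 4H⁺ + 4e⁻ → n(O₂) = 0.8196/4 = 0.2049 mol → 4.59 L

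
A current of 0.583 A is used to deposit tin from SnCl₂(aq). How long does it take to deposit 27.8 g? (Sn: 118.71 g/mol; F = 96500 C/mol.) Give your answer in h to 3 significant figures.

21.5 h

n(Sn) = 27.8 / 118.71 = 0.2342 mol
Sn²⁺ + 2e⁻ → Sn, so n(e⁻) = 2 × 0.2342 = 0.4684 mol
Q = 0.4684 × 96500 = 45200 C
t = Q / I = 45200 / 0.583 = 77530 s = 21.5 h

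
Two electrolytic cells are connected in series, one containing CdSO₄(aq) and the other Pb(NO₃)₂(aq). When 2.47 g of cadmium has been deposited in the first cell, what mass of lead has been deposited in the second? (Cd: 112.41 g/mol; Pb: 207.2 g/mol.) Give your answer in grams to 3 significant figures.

n(Cd) = 2.47 / 112.41 = 0.02197 mol
Cd²⁺ + 2e⁻ → Cd, so n(e⁻) = 2 × 0.02197 = 0.04394 mol
Since the cells are in series, n(e⁻) in the Pb cell is also 0.04394 mol.
Pb²⁺ + 2e⁻ → Pb, so n(Pb) = 0.04394 / 2 = 0.02197 mol
m(Pb) = 0.02197 × 207.2 = 4.55 g

4.55 g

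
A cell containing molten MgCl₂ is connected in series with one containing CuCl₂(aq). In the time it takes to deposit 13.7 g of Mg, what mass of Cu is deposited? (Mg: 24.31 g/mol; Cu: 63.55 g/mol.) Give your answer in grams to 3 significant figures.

n(Mg) = 13.7 / 24.31 = 0.5636 mol
Mg²⁺ + 2e⁻ → Mg, so n(e⁻) = 2 × 0.5636 = 1.127 mol
The cells are in series, so the same charge (and hence the same n(e⁻) = 1.127 mol) passes through both.
Cu²⁺ + 2e⁻ → Cu, so n(Cu) = 1.127 / 2 = 0.5635 mol
m(Cu) = 0.5635 × 63.55 = 35.8 g

35.8 g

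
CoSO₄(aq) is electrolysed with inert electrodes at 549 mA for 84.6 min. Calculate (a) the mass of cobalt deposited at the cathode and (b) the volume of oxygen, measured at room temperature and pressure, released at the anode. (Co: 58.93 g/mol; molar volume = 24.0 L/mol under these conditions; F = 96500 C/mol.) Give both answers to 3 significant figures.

0.851 g Co; 0.173 L O₂

Q = 0.549 × 5076 = 2787 C; n(e⁻) = 2787 / 96500 = 0.02888 mol
Cathode: Co²⁺ + 2e⁻ → Co → n(Co) = 0.02888/2 = 0.01444 mol → 0.851 g
Anode: 2H₂O → O₂ + 4H⁺ + 4e⁻ → n(O₂) = 0.02888/4 = 0.007220 mol → 0.173 L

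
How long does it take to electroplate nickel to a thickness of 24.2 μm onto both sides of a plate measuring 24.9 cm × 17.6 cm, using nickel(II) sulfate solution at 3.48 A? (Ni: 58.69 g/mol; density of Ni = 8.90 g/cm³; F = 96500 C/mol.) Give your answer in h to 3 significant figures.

4.96 h

Plated area = 2 × 24.9 × 17.6 = 876.5 cm²
Volume = 876.5 × 24.2×10⁻⁴ cm = 2.121 cm³
m(Ni) = 2.121 × 8.90 = 18.88 g
n(Ni) = 18.88 / 58.69 = 0.3217 mol; n(e⁻) = 2 × 0.3217 = 0.6434 mol
Q = 0.6434 × 96500 = 62090 C
t = 62090 / 3.48 = 17840 s = 4.96 h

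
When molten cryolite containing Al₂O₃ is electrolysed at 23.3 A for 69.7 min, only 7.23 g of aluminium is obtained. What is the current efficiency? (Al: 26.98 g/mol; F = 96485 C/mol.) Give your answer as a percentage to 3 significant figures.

Q = 23.3 × 4182 = 97440 C
n(e⁻) = 97440 / 96485 = 1.010 mol
Al³⁺ + 3e⁻ → Al, so theoretical n(Al) = 0.3367 mol → 9.084 g
Efficiency = 7.23 / 9.084 = 0.7959 = 79.6%

79.6%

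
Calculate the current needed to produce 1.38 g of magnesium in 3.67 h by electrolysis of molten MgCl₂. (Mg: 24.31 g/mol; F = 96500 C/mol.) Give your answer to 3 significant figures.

n(Mg) = 1.38 / 24.31 = 0.05677 mol
Mg²⁺ + 2e⁻ → Mg, so n(e⁻) = 2 × 0.05677 = 0.1135 mol
Q = 0.1135 × 96500 = 10950 C
I = Q / t = 10950 / 13212 s = 0.829 A

0.829 A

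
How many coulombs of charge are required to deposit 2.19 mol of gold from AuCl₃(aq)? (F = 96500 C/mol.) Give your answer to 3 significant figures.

6.34×10^5 C

Au³⁺ + 3e⁻ → Au, so n(e⁻) = 3 × 2.19 = 6.570 mol
Q = 6.570 × 96500 = 6.340×10^5 C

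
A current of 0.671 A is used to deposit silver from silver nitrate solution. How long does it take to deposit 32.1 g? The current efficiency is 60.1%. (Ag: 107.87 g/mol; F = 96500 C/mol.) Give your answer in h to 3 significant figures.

n(Ag) = 32.1 / 107.87 = 0.2976 mol
Ag⁺ + e⁻ → Ag, so n(e⁻) = 0.2976 mol
Q = 0.2976 × 96500 / 0.601 = 47780 C
t = Q / I = 47780 / 0.671 = 71210 s = 19.8 h

19.8 h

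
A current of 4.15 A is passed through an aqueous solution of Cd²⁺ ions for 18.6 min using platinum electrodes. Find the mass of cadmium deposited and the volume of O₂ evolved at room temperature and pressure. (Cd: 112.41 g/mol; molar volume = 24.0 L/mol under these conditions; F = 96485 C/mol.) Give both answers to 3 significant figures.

Q = 4.15 × 1116 = 4631 C; n(e⁻) = 4631 / 96485 = 0.04800 mol
Cathode: Cd²⁺ + 2e⁻ → Cd → n(Cd) = 0.04800/2 = 0.02400 mol → 2.70 g
Anode: 2H₂O → O₂ + 4H⁺ + 4e⁻ → n(O₂) = 0.04800/4 = 0.01200 mol → 0.288 L

2.70 g Cd; 0.288 L O₂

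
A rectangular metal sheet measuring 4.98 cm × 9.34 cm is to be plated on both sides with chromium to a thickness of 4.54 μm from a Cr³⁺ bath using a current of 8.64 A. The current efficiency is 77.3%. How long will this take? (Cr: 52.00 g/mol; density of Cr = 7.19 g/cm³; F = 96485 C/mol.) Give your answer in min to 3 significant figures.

4.22 min

Plated area = 2 × 4.98 × 9.34 = 93.03 cm²
Volume = 93.03 × 4.54×10⁻⁴ cm = 0.04224 cm³
m(Cr) = 0.04224 × 7.19 = 0.3037 g
n(Cr) = 0.3037 / 52.00 = 0.005840 mol; n(e⁻) = 3 × 0.005840 = 0.01752 mol
Q = 0.01752 × 96485 / 0.773 = 2187 C
t = 2187 / 8.64 = 253.1 s = 4.22 min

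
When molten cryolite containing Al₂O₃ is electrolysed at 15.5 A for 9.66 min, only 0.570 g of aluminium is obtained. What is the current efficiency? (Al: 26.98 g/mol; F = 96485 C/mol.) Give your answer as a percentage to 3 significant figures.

Q = 15.5 × 579.6 = 8984 C
n(e⁻) = 8984 / 96485 = 0.09311 mol
Al³⁺ + 3e⁻ → Al, so theoretical n(Al) = 0.03104 mol → 0.8375 g
Efficiency = 0.570 / 0.8375 = 0.6806 = 68.1%

68.1%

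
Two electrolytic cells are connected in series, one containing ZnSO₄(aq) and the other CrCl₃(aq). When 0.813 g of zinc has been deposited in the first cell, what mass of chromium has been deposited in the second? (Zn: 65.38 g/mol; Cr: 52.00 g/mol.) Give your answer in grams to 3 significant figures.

0.431 g

n(Zn) = 0.813 / 65.38 = 0.01243 mol
Zn²⁺ + 2e⁻ → Zn, so n(e⁻) = 2 × 0.01243 = 0.02486 mol
In series, the same 0.02486 mol of electrons flows through the second cell.
Cr³⁺ + 3e⁻ → Cr, so n(Cr) = 0.02486 / 3 = 0.008287 mol
m(Cr) = 0.008287 × 52.00 = 0.431 g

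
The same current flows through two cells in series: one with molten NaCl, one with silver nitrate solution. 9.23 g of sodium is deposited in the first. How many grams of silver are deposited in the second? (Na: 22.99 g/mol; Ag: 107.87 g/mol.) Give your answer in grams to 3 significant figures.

n(Na) = 9.23 / 22.99 = 0.4015 mol
Na⁺ + e⁻ → Na, so n(e⁻) = 0.4015 mol
Since the cells are in series, n(e⁻) in the Ag cell is also 0.4015 mol.
Ag⁺ + e⁻ → Ag, so n(Ag) = 0.4015 mol
m(Ag) = 0.4015 × 107.87 = 43.3 g

43.3 g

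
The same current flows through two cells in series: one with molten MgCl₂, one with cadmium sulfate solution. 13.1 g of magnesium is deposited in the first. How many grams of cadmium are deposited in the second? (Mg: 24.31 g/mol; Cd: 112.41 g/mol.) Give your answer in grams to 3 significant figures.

60.6 g

n(Mg) = 13.1 / 24.31 = 0.5389 mol
Mg²⁺ + 2e⁻ → Mg, so n(e⁻) = 2 × 0.5389 = 1.078 mol
Same current for the same time ⇒ same n(e⁻) = 1.078 mol in both cells.
Cd²⁺ + 2e⁻ → Cd, so n(Cd) = 1.078 / 2 = 0.5390 mol
m(Cd) = 0.5390 × 112.41 = 60.6 g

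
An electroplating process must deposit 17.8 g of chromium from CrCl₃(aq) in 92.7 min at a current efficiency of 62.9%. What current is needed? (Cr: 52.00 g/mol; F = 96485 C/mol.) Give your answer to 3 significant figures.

28.3 A

n(Cr) = 17.8 / 52.00 = 0.3423 mol
Cr³⁺ + 3e⁻ → Cr, so n(e⁻) = 3 × 0.3423 = 1.027 mol
Q = 1.027 × 96485 / 0.629 = 1.575×10^5 C
I = Q / t = 1.575×10^5 / 5562 s = 28.3 A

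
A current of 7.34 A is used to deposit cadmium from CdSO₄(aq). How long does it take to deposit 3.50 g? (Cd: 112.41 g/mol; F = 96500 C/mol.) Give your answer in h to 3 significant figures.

n(Cd) = 3.50 / 112.41 = 0.03114 mol
Cd²⁺ + 2e⁻ → Cd, so n(e⁻) = 2 × 0.03114 = 0.06228 mol
Q = 0.06228 × 96500 = 6010 C
t = Q / I = 6010 / 7.34 = 818.8 s = 0.227 h

0.227 h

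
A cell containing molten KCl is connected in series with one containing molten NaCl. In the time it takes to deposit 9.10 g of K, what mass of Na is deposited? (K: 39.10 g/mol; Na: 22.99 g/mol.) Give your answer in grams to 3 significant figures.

n(K) = 9.10 / 39.10 = 0.2327 mol
K⁺ + e⁻ → K, so n(e⁻) = 0.2327 mol
Since the cells are in series, n(e⁻) in the Na cell is also 0.2327 mol.
Na⁺ + e⁻ → Na, so n(Na) = 0.2327 mol
m(Na) = 0.2327 × 22.99 = 5.35 g

5.35 g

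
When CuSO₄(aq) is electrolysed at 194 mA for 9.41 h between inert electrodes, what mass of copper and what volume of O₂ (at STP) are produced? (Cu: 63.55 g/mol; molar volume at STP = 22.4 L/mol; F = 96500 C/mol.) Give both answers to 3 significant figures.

2.16 g Cu; 0.381 L O₂

Q = 0.194 × 33876 = 6572 C; n(e⁻) = 6572 / 96500 = 0.06810 mol
Cathode: Cu²⁺ + 2e⁻ → Cu → n(Cu) = 0.06810/2 = 0.03405 mol → 2.16 g
Anode: 2H₂O → O₂ + 4H⁺ + 4e⁻ → n(O₂) = 0.06810/4 = 0.01703 mol → 0.381 L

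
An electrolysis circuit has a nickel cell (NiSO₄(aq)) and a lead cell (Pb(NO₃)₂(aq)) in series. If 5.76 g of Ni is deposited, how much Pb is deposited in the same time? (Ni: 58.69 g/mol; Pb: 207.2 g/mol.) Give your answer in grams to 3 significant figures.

n(Ni) = 5.76 / 58.69 = 0.09814 mol
Ni²⁺ + 2e⁻ → Ni, so n(e⁻) = 2 × 0.09814 = 0.1963 mol
The cells are in series, so the same charge (and hence the same n(e⁻) = 0.1963 mol) passes through both.
Pb²⁺ + 2e⁻ → Pb, so n(Pb) = 0.1963 / 2 = 0.09815 mol
m(Pb) = 0.09815 × 207.2 = 20.3 g

20.3 g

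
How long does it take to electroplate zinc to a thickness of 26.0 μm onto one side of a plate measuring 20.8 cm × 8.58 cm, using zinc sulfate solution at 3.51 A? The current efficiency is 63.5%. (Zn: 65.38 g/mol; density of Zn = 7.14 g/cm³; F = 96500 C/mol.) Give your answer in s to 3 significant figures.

Plated area = 20.8 × 8.58 = 178.5 cm²
Volume = 178.5 × 26.0×10⁻⁴ cm = 0.4641 cm³
m(Zn) = 0.4641 × 7.14 = 3.314 g
n(Zn) = 3.314 / 65.38 = 0.05069 mol; n(e⁻) = 2 × 0.05069 = 0.1014 mol
Q = 0.1014 × 96500 / 0.635 = 15410 C
t = 15410 / 3.51 = 4390 s

4390 s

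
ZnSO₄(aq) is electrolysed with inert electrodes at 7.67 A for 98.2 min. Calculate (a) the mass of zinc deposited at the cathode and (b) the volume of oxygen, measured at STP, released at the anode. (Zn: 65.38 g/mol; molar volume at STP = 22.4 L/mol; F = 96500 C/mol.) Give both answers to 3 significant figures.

Q = 7.67 × 5892 = 45190 C; n(e⁻) = 45190 / 96500 = 0.4683 mol
Cathode: Zn²⁺ + 2e⁻ → Zn → n(Zn) = 0.4683/2 = 0.2342 mol → 15.3 g
Anode: 2H₂O → O₂ + 4H⁺ + 4e⁻ → n(O₂) = 0.4683/4 = 0.1171 mol → 2.62 L

15.3 g Zn; 2.62 L O₂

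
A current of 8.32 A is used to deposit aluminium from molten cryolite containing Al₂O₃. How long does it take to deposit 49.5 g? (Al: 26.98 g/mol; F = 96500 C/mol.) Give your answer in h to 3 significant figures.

17.7 h

n(Al) = 49.5 / 26.98 = 1.835 mol
Al³⁺ + 3e⁻ → Al, so n(e⁻) = 3 × 1.835 = 5.505 mol
Q = 5.505 × 96500 = 5.312×10^5 C
t = Q / I = 5.312×10^5 / 8.32 = 63850 s = 17.7 h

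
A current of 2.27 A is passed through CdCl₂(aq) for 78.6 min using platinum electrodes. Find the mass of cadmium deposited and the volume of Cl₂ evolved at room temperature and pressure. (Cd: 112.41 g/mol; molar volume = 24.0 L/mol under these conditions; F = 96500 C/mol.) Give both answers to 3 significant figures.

Q = 2.27 × 4716 = 10710 C; n(e⁻) = 10710 / 96500 = 0.1110 mol
Cathode: Cd²⁺ + 2e⁻ → Cd → n(Cd) = 0.1110/2 = 0.05550 mol → 6.24 g
Anode: 2Cl⁻ → Cl₂ + 2e⁻ → n(Cl₂) = 0.1110/2 = 0.05550 mol → 1.33 L

6.24 g Cd; 1.33 L Cl₂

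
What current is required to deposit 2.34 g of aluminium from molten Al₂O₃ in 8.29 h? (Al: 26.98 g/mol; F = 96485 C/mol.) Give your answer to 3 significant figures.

0.841 A

n(Al) = 2.34 / 26.98 = 0.08673 mol
Al³⁺ + 3e⁻ → Al, so n(e⁻) = 3 × 0.08673 = 0.2602 mol
Q = 0.2602 × 96485 = 25110 C
I = Q / t = 25110 / 29844 s = 0.841 A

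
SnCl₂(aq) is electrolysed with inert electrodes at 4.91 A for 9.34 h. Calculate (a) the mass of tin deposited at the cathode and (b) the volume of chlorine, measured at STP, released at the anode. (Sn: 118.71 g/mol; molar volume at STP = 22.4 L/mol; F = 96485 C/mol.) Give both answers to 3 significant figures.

102 g Sn; 19.2 L Cl₂

Q = 4.91 × 33624 = 1.651×10^5 C; n(e⁻) = 1.651×10^5 / 96485 = 1.711 mol
Cathode: Sn²⁺ + 2e⁻ → Sn → n(Sn) = 1.711/2 = 0.8555 mol → 102 g
Anode: 2Cl⁻ → Cl₂ + 2e⁻ → n(Cl₂) = 1.711/2 = 0.8555 mol → 19.2 L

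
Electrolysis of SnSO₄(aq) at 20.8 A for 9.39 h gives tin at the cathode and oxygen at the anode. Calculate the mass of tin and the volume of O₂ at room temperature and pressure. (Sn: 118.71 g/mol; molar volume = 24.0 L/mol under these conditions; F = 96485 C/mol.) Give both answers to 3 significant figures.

433 g Sn; 43.7 L O₂

Q = 20.8 × 33804 = 7.031×10^5 C; n(e⁻) = 7.031×10^5 / 96485 = 7.287 mol
Cathode: Sn²⁺ + 2e⁻ → Sn → n(Sn) = 7.287/2 = 3.644 mol → 433 g
Anode: 2H₂O → O₂ + 4H⁺ + 4e⁻ → n(O₂) = 7.287/4 = 1.822 mol → 43.7 L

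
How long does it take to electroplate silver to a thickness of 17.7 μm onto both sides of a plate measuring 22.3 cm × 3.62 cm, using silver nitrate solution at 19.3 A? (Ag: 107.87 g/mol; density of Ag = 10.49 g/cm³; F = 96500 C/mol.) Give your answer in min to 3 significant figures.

Plated area = 2 × 22.3 × 3.62 = 161.5 cm²
Volume = 161.5 × 17.7×10⁻⁴ cm = 0.2859 cm³
m(Ag) = 0.2859 × 10.49 = 2.999 g
n(Ag) = 2.999 / 107.87 = 0.02780 mol; n(e⁻) = 0.02780 mol
Q = 0.02780 × 96500 = 2683 C
t = 2683 / 19.3 = 139.0 s = 2.32 min

2.32 min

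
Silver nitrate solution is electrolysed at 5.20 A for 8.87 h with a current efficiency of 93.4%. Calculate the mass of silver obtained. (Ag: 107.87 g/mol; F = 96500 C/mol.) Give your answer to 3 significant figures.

173 g

Q = 5.20 × 31932 = 1.660×10^5 C
n(e⁻) = 1.660×10^5 / 96500 = 1.720 mol
Ag⁺ + e⁻ → Ag, so theoretical m(Ag) = 1.720 × 107.87 = 185.5 g
Actual mass = 93.4% × 185.5 = 173 g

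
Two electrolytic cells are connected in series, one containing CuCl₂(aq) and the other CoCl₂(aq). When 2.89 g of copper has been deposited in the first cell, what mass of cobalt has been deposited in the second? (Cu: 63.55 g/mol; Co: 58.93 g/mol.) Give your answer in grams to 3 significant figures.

2.68 g

n(Cu) = 2.89 / 63.55 = 0.04548 mol
Cu²⁺ + 2e⁻ → Cu, so n(e⁻) = 2 × 0.04548 = 0.09096 mol
The cells are in series, so the same charge (and hence the same n(e⁻) = 0.09096 mol) passes through both.
Co²⁺ + 2e⁻ → Co, so n(Co) = 0.09096 / 2 = 0.04548 mol
m(Co) = 0.04548 × 58.93 = 2.68 g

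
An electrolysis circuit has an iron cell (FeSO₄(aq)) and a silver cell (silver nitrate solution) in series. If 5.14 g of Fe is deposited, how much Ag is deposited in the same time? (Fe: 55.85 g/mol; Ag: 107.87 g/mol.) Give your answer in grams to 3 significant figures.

n(Fe) = 5.14 / 55.85 = 0.09203 mol
Fe²⁺ + 2e⁻ → Fe, so n(e⁻) = 2 × 0.09203 = 0.1841 mol
Same current for the same time ⇒ same n(e⁻) = 0.1841 mol in both cells.
Ag⁺ + e⁻ → Ag, so n(Ag) = 0.1841 mol
m(Ag) = 0.1841 × 107.87 = 19.9 g

19.9 g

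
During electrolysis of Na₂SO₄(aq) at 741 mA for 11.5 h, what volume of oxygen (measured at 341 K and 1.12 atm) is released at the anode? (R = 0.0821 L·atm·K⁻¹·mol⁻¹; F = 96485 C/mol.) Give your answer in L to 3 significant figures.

1.99 L

Charge passed = 0.741 × 41400 = 30680 C
n(e⁻) = Q/F = 30680/96485 = 0.3180 mol
2H₂O → O₂ + 4H⁺ + 4e⁻, so n(O₂) = 0.3180 / 4 = 0.07950 mol
V = nRT/P = 0.07950 × 0.0821 × 341 / 1.12 = 1.987 L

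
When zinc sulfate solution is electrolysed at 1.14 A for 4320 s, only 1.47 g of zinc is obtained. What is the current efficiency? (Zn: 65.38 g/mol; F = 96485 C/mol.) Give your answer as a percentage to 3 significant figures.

Q = 1.14 × 4320 = 4925 C
n(e⁻) = 4925 / 96485 = 0.05104 mol
Zn²⁺ + 2e⁻ → Zn, so theoretical n(Zn) = 0.02552 mol → 1.668 g
Efficiency = 1.47 / 1.668 = 0.8813 = 88.1%

88.1%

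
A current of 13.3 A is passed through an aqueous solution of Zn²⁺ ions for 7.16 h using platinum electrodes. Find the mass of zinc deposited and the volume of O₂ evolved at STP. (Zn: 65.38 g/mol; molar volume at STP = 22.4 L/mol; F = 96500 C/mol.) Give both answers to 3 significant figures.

116 g Zn; 19.9 L O₂

Q = 13.3 × 25776 = 3.428×10^5 C; n(e⁻) = 3.428×10^5 / 96500 = 3.552 mol
Cathode: Zn²⁺ + 2e⁻ → Zn → n(Zn) = 3.552/2 = 1.776 mol → 116 g
Anode: 2H₂O → O₂ + 4H⁺ + 4e⁻ → n(O₂) = 3.552/4 = 0.8880 mol → 19.9 L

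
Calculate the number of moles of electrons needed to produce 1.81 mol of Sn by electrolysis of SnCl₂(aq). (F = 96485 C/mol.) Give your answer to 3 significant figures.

3.62 mol

Sn²⁺ + 2e⁻ → Sn, so n(e⁻) = 2 × 1.81 = 3.620 mol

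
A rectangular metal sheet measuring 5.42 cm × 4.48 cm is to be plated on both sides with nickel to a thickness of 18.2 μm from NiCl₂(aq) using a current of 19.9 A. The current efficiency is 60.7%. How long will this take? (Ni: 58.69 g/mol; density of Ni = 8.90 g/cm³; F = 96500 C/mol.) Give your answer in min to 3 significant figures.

3.57 min

Plated area = 2 × 5.42 × 4.48 = 48.56 cm²
Volume = 48.56 × 18.2×10⁻⁴ cm = 0.08838 cm³
m(Ni) = 0.08838 × 8.90 = 0.7866 g
n(Ni) = 0.7866 / 58.69 = 0.01340 mol; n(e⁻) = 2 × 0.01340 = 0.02680 mol
Q = 0.02680 × 96500 / 0.607 = 4261 C
t = 4261 / 19.9 = 214.1 s = 3.57 min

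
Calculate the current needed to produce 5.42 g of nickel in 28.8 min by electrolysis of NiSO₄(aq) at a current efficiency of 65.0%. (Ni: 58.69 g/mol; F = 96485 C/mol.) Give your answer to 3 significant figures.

15.9 A

n(Ni) = 5.42 / 58.69 = 0.09235 mol
Ni²⁺ + 2e⁻ → Ni, so n(e⁻) = 2 × 0.09235 = 0.1847 mol
Q = 0.1847 × 96485 / 0.650 = 27420 C
I = Q / t = 27420 / 1728 s = 15.9 A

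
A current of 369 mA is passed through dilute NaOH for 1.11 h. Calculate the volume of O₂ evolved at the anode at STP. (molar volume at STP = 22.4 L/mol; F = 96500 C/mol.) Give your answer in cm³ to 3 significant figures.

Charge passed = 0.369 × 3996 = 1475 C
n(e⁻) = Q/F = 1475/96500 = 0.01528 mol
2H₂O → O₂ + 4H⁺ + 4e⁻, so n(O₂) = 0.01528 / 4 = 0.003820 mol
V = 0.003820 × 22.4 = 0.08557 L
= 85.6 cm³

85.6 cm³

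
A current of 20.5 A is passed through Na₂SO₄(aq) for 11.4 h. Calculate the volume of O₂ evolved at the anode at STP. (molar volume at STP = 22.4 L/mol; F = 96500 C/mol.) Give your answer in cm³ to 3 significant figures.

Q = It = 20.5 × 41040 = 8.413×10^5 C
Moles of electrons = 8.413×10^5 / 96500 = 8.718 mol
2H₂O → O₂ + 4H⁺ + 4e⁻, so n(O₂) = 8.718 / 4 = 2.180 mol
V = 2.180 × 22.4 = 48.83 L
= 48800 cm³

48800 cm³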